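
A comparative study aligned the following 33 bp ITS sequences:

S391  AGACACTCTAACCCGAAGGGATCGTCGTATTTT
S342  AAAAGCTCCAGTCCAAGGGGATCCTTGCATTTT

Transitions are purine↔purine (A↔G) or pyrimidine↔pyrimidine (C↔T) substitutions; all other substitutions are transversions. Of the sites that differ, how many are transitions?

9

Mismatches occur at site 2 (G→A, transition), site 4 (C→A, transversion), site 5 (A→G, transition), site 9 (T→C, transition), site 11 (A→G, transition), site 12 (C→T, transition), site 15 (G→A, transition), site 17 (A→G, transition), site 24 (G→C, transversion), site 26 (C→T, transition), site 28 (T→C, transition).
Of the 11 differences, 9 transitions and 2 transversions, so the answer is 9.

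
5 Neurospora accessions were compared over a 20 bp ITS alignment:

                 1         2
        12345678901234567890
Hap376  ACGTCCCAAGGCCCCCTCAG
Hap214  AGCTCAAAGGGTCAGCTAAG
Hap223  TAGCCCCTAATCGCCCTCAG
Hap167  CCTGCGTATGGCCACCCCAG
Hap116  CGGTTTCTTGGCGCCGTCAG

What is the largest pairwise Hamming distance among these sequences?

Pairwise Hamming distances:
  Hap376 vs Hap214: 9
  Hap376 vs Hap223: 7
  Hap376 vs Hap167: 8
  Hap376 vs Hap116: 8
  Hap214 vs Hap223: 15
  Hap214 vs Hap167: 11
  Hap214 vs Hap116: 13
  Hap223 vs Hap167: 13
  Hap223 vs Hap116: 9
  Hap167 vs Hap116: 11
The largest is 15, between Hap214 and Hap223.

15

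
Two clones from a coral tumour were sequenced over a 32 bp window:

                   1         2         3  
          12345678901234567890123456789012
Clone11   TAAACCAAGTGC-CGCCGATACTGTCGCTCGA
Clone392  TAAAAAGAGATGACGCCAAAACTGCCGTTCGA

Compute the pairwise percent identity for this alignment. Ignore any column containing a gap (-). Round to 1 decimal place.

Excluding the 1 gap column leaves 31 comparable sites.
Differing sites — 5:C/A; 6:C/A; 7:A/G; 10:T/A; 11:G/T; 12:C/G; 18:G/A; 20:T/A; 25:T/C; 28:C/T.
21 of the 31 comparable sites match, so the percent identity is 21/31 × 100 = 67.7%.

67.7%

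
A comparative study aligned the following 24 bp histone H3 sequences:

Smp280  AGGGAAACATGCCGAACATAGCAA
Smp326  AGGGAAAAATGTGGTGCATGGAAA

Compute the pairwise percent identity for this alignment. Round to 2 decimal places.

70.83%

Mismatches occur at site 8 (C/A), site 12 (C/T), site 13 (C/G), site 15 (A/T), site 16 (A/G), site 20 (A/G), site 22 (C/A).
17 of the 24 sites match, so the percent identity is 17/24 × 100 = 70.83%.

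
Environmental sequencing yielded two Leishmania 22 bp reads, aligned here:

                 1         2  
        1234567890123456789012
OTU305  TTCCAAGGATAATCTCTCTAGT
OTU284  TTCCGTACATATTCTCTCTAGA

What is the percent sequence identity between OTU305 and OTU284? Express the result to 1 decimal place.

72.7%

Mismatches occur at site 5 (A→G), site 6 (A→T), site 7 (G→A), site 8 (G→C), site 12 (A→T), site 22 (T→A).
16 of the 22 sites match, so the percent identity is 16/22 × 100 = 72.7%.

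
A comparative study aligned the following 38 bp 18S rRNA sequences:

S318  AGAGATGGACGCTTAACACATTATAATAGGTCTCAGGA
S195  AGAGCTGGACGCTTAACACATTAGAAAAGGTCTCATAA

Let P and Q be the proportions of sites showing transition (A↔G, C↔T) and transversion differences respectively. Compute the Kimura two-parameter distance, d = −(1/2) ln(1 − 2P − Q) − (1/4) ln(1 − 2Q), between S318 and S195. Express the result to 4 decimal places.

0.1450

Differing sites — 5:A/C (Tv); 24:T/G (Tv); 27:T/A (Tv); 36:G/T (Tv); 37:G/A (Ti).
Of the 5 differences, 1 transition and 4 transversions over 38 sites: P = 1/38 = 0.026316, Q = 4/38 = 0.105263.
d = −0.5·ln(0.842105) − 0.25·ln(0.789474) = −0.5·(-0.171851) − 0.25·(-0.236388) = 0.1450.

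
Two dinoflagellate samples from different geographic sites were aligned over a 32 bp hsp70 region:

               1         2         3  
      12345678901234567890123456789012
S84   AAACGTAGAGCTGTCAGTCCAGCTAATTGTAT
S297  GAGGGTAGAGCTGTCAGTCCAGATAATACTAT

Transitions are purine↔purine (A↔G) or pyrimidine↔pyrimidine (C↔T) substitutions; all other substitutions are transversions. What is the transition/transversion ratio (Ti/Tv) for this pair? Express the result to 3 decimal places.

0.500

Differing sites — 1:A/G (Ti); 3:A/G (Ti); 4:C/G (Tv); 23:C/A (Tv); 28:T/A (Tv); 29:G/C (Tv).
Of the 6 differences, 2 transitions and 4 transversions, so Ti/Tv = 2/4 = 0.500.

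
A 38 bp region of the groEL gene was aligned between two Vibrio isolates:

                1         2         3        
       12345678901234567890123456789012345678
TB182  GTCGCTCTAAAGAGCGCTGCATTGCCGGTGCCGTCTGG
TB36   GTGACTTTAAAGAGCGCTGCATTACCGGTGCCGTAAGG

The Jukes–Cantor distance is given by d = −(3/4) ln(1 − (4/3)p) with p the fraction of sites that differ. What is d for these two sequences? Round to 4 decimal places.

0.1773

Mismatches occur at site 3 (C/G), site 4 (G/A), site 7 (C/T), site 24 (G/A), site 35 (C/A), site 36 (T/A).
p = 6/38 = 0.157895.
d = −0.75 · ln(1 − (4/3)·0.157895) = −0.75 · ln(0.789473) = −0.75 · (-0.236390) = 0.1773.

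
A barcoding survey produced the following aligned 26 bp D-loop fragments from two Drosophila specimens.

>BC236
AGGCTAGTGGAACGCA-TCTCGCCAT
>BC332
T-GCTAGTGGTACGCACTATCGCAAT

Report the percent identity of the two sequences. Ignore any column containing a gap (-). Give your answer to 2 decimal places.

83.33%

Excluding the 2 gap columns leaves 24 comparable sites.
Mismatches occur at site 1 (A↔T), site 11 (A↔T), site 19 (C↔A), site 24 (C↔A).
20 of the 24 comparable sites match, so the percent identity is 20/24 × 100 = 83.33%.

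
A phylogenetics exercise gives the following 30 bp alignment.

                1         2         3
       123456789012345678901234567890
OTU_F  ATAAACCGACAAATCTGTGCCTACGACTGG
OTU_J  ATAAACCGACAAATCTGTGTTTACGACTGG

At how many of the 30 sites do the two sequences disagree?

Differing sites — 20:C/T; 21:C/T.
That gives 2 mismatches out of 30 aligned sites, so the Hamming distance is 2.

2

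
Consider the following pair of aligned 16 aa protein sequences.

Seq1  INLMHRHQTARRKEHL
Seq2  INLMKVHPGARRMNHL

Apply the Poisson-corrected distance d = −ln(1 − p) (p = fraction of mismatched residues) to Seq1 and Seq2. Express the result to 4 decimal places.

Differing sites — 5:H/K; 6:R/V; 8:Q/P; 9:T/G; 13:K/M; 14:E/N.
p = 6/16 = 0.375000.
d = −ln(1 − 0.375000) = −ln(0.625000) = 0.4700.

0.4700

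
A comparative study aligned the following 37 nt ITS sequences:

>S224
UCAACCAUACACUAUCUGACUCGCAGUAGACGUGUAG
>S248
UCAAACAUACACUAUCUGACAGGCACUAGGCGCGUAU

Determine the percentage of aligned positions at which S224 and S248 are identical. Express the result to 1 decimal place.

Differing sites — 5:C/A; 21:U/A; 22:C/G; 26:G/C; 30:A/G; 33:U/C; 37:G/U.
30 of the 37 sites match, so the percent identity is 30/37 × 100 = 81.1%.

81.1%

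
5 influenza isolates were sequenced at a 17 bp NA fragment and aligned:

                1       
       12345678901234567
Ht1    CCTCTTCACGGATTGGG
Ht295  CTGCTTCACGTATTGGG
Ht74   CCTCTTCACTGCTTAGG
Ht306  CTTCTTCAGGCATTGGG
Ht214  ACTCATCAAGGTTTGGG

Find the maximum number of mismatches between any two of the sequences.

7

Pairwise Hamming distances:
  Ht1 vs Ht295: 3
  Ht1 vs Ht74: 3
  Ht1 vs Ht306: 3
  Ht1 vs Ht214: 4
  Ht295 vs Ht74: 6
  Ht295 vs Ht306: 3
  Ht295 vs Ht214: 7
  Ht74 vs Ht306: 6
  Ht74 vs Ht214: 6
  Ht306 vs Ht214: 6
The largest is 7, between Ht295 and Ht214.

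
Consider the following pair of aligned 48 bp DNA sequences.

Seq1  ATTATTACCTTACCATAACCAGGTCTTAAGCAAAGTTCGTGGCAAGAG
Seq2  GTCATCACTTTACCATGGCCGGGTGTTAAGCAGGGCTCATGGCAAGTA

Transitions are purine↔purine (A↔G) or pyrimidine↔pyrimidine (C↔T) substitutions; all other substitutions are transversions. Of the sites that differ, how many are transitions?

12

The sequences differ at positions 1 (A/G, transition), 3 (T/C, transition), 6 (T/C, transition), 9 (C/T, transition), 17 (A/G, transition), 18 (A/G, transition), 21 (A/G, transition), 25 (C/G, transversion), 33 (A/G, transition), 34 (A/G, transition), 36 (T/C, transition), 39 (G/A, transition), 47 (A/T, transversion), 48 (G/A, transition).
Of the 14 differences, 12 transitions and 2 transversions, so the answer is 12.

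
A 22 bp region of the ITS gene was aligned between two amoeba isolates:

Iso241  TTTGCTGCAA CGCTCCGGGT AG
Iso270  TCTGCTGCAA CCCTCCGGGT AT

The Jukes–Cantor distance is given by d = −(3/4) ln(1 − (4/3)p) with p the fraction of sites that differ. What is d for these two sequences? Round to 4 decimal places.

0.1505

Differing sites — 2:T/C; 12:G/C; 22:G/T.
p = 3/22 = 0.136364.
d = −0.75 · ln(1 − (4/3)·0.136364) = −0.75 · ln(0.818181) = −0.75 · (-0.200672) = 0.1505.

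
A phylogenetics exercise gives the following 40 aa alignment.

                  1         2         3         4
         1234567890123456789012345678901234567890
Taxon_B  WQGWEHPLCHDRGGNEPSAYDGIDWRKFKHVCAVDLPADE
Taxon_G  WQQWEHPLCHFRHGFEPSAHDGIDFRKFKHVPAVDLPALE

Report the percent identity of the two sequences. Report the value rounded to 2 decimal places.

80.00%

Mismatches occur at site 3 (G→Q), site 11 (D→F), site 13 (G→H), site 15 (N→F), site 20 (Y→H), site 25 (W→F), site 32 (C→P), site 39 (D→L).
32 of the 40 sites match, so the percent identity is 32/40 × 100 = 80.00%.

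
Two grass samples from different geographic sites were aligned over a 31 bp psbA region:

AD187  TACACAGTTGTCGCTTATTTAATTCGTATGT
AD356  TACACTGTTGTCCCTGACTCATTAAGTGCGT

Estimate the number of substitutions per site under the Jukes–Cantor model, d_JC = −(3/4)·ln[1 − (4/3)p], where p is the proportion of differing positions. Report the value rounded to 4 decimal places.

0.4217

Mismatches occur at site 6 (A→T), site 13 (G→C), site 16 (T→G), site 18 (T→C), site 20 (T→C), site 22 (A→T), site 24 (T→A), site 25 (C→A), site 28 (A→G), site 29 (T→C).
p = 10/31 = 0.322581.
d = −0.75 · ln(1 − (4/3)·0.322581) = −0.75 · ln(0.569892) = −0.75 · (-0.562308) = 0.4217.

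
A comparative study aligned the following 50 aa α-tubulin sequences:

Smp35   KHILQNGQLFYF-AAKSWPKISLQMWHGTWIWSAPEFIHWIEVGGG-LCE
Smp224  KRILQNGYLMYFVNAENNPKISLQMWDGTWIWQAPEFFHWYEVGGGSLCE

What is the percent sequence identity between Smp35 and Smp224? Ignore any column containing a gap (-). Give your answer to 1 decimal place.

77.1%

Excluding the 2 gap columns leaves 48 comparable sites.
The sequences differ at positions 2 (H/R), 8 (Q/Y), 10 (F/M), 14 (A/N), 16 (K/E), 17 (S/N), 18 (W/N), 27 (H/D), 33 (S/Q), 38 (I/F), 41 (I/Y).
37 of the 48 comparable sites match, so the percent identity is 37/48 × 100 = 77.1%.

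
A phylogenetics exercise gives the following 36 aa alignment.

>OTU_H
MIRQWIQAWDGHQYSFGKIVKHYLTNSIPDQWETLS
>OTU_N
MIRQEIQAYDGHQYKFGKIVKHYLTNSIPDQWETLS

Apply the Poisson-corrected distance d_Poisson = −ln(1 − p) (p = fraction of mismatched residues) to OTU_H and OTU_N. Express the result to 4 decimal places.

Mismatches occur at site 5 (W↔E), site 9 (W↔Y), site 15 (S↔K).
p = 3/36 = 0.083333.
d = −ln(1 − 0.083333) = −ln(0.916667) = 0.0870.

0.0870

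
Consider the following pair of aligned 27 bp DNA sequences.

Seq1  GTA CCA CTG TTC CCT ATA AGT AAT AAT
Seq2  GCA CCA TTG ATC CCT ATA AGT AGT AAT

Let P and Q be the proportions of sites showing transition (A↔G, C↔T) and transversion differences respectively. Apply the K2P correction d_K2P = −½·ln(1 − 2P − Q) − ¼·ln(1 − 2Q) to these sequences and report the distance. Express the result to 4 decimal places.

The sequences differ at positions 2 (T/C, transition), 7 (C/T, transition), 10 (T/A, transversion), 23 (A/G, transition).
Of the 4 differences, 3 transitions and 1 transversion over 27 sites: P = 3/27 = 0.111111, Q = 1/27 = 0.037037.
d = −0.5·ln(0.740741) − 0.25·ln(0.925926) = −0.5·(-0.300104) − 0.25·(-0.076961) = 0.1693.

0.1693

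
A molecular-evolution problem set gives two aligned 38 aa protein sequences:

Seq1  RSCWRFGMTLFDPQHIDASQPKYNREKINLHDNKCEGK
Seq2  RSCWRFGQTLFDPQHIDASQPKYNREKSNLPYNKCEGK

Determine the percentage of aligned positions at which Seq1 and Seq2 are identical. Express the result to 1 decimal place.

89.5%

The sequences differ at positions 8 (M/Q), 28 (I/S), 31 (H/P), 32 (D/Y).
34 of the 38 sites match, so the percent identity is 34/38 × 100 = 89.5%.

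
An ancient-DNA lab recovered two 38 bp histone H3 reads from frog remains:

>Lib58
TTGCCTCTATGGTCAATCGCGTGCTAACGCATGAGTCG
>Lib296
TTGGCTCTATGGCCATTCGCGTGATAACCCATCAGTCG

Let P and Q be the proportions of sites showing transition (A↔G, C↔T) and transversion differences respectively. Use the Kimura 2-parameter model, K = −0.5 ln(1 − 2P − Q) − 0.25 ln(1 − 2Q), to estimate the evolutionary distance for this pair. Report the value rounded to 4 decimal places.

0.1781

Mismatches occur at site 4 (C→G, transversion), site 13 (T→C, transition), site 16 (A→T, transversion), site 24 (C→A, transversion), site 29 (G→C, transversion), site 33 (G→C, transversion).
Of the 6 differences, 1 transition and 5 transversions over 38 sites: P = 1/38 = 0.026316, Q = 5/38 = 0.131579.
d = −0.5·ln(0.815789) − 0.25·ln(0.736842) = −0.5·(-0.203600) − 0.25·(-0.305382) = 0.1781.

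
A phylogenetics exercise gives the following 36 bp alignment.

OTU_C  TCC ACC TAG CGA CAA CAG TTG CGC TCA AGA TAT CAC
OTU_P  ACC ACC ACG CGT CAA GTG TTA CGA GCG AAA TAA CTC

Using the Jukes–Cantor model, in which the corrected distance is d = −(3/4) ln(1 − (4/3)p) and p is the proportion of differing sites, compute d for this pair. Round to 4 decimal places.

Mismatches occur at site 1 (T↔A), site 7 (T↔A), site 8 (A↔C), site 12 (A↔T), site 16 (C↔G), site 17 (A↔T), site 21 (G↔A), site 24 (C↔A), site 25 (T↔G), site 27 (A↔G), site 29 (G↔A), site 33 (T↔A), site 35 (A↔T).
p = 13/36 = 0.361111.
d = −0.75 · ln(1 − (4/3)·0.361111) = −0.75 · ln(0.518519) = −0.75 · (-0.656779) = 0.4926.

0.4926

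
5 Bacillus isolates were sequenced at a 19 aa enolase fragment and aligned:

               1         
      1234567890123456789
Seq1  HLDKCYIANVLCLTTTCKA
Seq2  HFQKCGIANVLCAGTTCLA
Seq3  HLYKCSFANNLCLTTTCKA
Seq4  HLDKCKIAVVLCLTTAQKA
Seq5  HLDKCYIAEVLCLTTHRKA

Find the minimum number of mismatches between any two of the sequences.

3

Pairwise Hamming distances:
  Seq1 vs Seq2: 6
  Seq1 vs Seq3: 4
  Seq1 vs Seq4: 4
  Seq1 vs Seq5: 3
  Seq2 vs Seq3: 8
  Seq2 vs Seq4: 9
  Seq2 vs Seq5: 9
  Seq3 vs Seq4: 7
  Seq3 vs Seq5: 7
  Seq4 vs Seq5: 4
The smallest is 3, between Seq1 and Seq5.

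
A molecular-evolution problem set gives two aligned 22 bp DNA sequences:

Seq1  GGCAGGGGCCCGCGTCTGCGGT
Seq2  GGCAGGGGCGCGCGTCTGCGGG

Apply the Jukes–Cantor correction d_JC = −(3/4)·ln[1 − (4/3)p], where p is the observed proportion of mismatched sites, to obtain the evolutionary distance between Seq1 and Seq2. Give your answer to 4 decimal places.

0.0969

Mismatches occur at site 10 (C→G), site 22 (T→G).
p = 2/22 = 0.090909.
d = −0.75 · ln(1 − (4/3)·0.090909) = −0.75 · ln(0.878788) = −0.75 · (-0.129212) = 0.0969.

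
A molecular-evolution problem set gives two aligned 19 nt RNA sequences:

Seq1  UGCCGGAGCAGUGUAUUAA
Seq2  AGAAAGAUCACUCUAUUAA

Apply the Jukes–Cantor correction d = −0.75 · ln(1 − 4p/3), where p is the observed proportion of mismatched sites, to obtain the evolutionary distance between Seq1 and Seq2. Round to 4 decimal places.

The sequences differ at positions 1 (U/A), 3 (C/A), 4 (C/A), 5 (G/A), 8 (G/U), 11 (G/C), 13 (G/C).
p = 7/19 = 0.368421.
d = −0.75 · ln(1 − (4/3)·0.368421) = −0.75 · ln(0.508772) = −0.75 · (-0.675755) = 0.5068.

0.5068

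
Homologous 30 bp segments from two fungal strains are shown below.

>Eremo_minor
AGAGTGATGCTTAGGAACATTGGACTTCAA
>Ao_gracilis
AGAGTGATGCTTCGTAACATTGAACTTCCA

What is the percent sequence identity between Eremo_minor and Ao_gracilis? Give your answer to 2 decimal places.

The sequences differ at positions 13 (A/C), 15 (G/T), 23 (G/A), 29 (A/C).
26 of the 30 sites match, so the percent identity is 26/30 × 100 = 86.67%.

86.67%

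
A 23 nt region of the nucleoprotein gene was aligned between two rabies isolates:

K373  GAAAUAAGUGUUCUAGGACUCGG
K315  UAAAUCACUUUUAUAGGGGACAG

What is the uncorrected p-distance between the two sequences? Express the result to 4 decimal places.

Mismatches occur at site 1 (G→U), site 6 (A→C), site 8 (G→C), site 10 (G→U), site 13 (C→A), site 18 (A→G), site 19 (C→G), site 20 (U→A), site 22 (G→A).
There are 9 differences over 23 sites, so p = 9/23 = 0.3913.

0.3913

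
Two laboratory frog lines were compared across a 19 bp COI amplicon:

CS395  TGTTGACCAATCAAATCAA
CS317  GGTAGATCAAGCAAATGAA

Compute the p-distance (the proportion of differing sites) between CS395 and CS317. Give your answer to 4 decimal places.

0.2632

The sequences differ at positions 1 (T/G), 4 (T/A), 7 (C/T), 11 (T/G), 17 (C/G).
There are 5 differences over 19 sites, so p = 5/19 = 0.2632.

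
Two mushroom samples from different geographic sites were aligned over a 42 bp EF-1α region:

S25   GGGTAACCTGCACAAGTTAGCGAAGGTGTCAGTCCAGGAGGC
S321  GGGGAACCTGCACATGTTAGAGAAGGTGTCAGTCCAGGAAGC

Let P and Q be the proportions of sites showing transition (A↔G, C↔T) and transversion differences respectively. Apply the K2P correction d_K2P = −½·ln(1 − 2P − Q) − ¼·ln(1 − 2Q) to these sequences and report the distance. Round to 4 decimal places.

Differing sites — 4:T/G (Tv); 15:A/T (Tv); 21:C/A (Tv); 40:G/A (Ti).
Of the 4 differences, 1 transition and 3 transversions over 42 sites: P = 1/42 = 0.023810, Q = 3/42 = 0.071429.
d = −0.5·ln(0.880951) − 0.25·ln(0.857142) = −0.5·(-0.126753) − 0.25·(-0.154152) = 0.1019.

0.1019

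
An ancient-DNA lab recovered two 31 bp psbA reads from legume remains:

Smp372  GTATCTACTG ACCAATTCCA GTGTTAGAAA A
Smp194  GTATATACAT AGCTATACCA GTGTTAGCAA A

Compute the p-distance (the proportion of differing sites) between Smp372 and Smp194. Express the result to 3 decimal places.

Differing sites — 5:C/A; 9:T/A; 10:G/T; 12:C/G; 14:A/T; 17:T/A; 28:A/C.
There are 7 differences over 31 sites, so p = 7/31 = 0.226.

0.226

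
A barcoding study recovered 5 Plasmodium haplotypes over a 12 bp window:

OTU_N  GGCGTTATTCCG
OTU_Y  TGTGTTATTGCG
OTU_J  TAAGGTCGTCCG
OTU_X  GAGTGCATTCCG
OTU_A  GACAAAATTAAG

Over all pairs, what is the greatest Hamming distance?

Pairwise Hamming distances:
  OTU_N vs OTU_Y: 3
  OTU_N vs OTU_J: 6
  OTU_N vs OTU_X: 5
  OTU_N vs OTU_A: 6
  OTU_Y vs OTU_J: 6
  OTU_Y vs OTU_X: 7
  OTU_Y vs OTU_A: 8
  OTU_J vs OTU_X: 6
  OTU_J vs OTU_A: 9
  OTU_X vs OTU_A: 6
The largest is 9, between OTU_J and OTU_A.

9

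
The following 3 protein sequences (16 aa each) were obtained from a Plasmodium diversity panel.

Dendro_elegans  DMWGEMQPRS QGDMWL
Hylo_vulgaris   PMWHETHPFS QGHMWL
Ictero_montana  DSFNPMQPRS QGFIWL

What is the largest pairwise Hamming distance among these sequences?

Pairwise Hamming distances:
  Dendro_elegans vs Hylo_vulgaris: 6
  Dendro_elegans vs Ictero_montana: 6
  Hylo_vulgaris vs Ictero_montana: 10
The largest is 10, between Hylo_vulgaris and Ictero_montana.

10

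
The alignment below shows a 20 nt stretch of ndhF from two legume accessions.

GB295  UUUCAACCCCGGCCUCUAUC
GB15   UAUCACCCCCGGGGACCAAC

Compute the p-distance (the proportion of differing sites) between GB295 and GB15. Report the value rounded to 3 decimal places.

Mismatches occur at site 2 (U→A), site 6 (A→C), site 13 (C→G), site 14 (C→G), site 15 (U→A), site 17 (U→C), site 19 (U→A).
There are 7 differences over 20 sites, so p = 7/20 = 0.350.

0.350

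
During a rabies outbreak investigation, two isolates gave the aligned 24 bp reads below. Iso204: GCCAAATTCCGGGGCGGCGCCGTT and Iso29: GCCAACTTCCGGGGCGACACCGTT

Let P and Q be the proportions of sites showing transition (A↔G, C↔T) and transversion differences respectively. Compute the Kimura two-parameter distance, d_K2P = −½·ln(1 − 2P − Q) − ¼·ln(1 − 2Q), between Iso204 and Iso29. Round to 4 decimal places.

Mismatches occur at site 6 (A/C, transversion), site 17 (G/A, transition), site 19 (G/A, transition).
Of the 3 differences, 2 transitions and 1 transversion over 24 sites: P = 2/24 = 0.083333, Q = 1/24 = 0.041667.
d = −0.5·ln(0.791667) − 0.25·ln(0.916666) = −0.5·(-0.233614) − 0.25·(-0.087012) = 0.1386.

0.1386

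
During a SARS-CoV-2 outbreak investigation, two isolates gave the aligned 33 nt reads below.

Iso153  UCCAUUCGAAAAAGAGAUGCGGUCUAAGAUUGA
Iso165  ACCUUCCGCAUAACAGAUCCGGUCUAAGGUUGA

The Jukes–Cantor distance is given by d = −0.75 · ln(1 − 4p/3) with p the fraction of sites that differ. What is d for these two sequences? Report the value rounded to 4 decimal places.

Differing sites — 1:U/A; 4:A/U; 6:U/C; 9:A/C; 11:A/U; 14:G/C; 19:G/C; 29:A/G.
p = 8/33 = 0.242424.
d = −0.75 · ln(1 − (4/3)·0.242424) = −0.75 · ln(0.676768) = −0.75 · (-0.390427) = 0.2928.

0.2928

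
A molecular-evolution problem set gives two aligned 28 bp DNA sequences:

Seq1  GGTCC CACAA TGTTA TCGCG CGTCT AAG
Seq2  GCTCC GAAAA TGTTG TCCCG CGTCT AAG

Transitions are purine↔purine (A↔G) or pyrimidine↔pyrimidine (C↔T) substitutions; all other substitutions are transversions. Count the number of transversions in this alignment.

4

Mismatches occur at site 2 (G/C, transversion), site 6 (C/G, transversion), site 8 (C/A, transversion), site 15 (A/G, transition), site 18 (G/C, transversion).
Of the 5 differences, 1 transition and 4 transversions, so the answer is 4.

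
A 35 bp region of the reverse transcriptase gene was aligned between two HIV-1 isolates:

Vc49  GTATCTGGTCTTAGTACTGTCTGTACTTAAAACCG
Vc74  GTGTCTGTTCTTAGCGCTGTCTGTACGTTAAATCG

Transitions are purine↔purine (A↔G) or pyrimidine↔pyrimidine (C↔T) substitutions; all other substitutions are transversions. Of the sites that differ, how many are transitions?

Mismatches occur at site 3 (A↔G, transition), site 8 (G↔T, transversion), site 15 (T↔C, transition), site 16 (A↔G, transition), site 27 (T↔G, transversion), site 29 (A↔T, transversion), site 33 (C↔T, transition).
Of the 7 differences, 4 transitions and 3 transversions, so the answer is 4.

4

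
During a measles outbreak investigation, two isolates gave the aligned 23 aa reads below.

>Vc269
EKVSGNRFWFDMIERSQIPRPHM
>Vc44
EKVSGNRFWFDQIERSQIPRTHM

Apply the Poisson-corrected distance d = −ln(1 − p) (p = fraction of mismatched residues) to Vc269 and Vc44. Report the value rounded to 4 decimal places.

Differing sites — 12:M/Q; 21:P/T.
p = 2/23 = 0.086957.
d = −ln(1 − 0.086957) = −ln(0.913043) = 0.0910.

0.0910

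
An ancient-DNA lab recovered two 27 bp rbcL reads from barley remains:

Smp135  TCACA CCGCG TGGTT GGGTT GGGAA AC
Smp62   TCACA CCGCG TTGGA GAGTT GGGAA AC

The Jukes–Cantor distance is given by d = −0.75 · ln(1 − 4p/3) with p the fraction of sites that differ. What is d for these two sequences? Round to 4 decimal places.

The sequences differ at positions 12 (G/T), 14 (T/G), 15 (T/A), 17 (G/A).
p = 4/27 = 0.148148.
d = −0.75 · ln(1 − (4/3)·0.148148) = −0.75 · ln(0.802469) = −0.75 · (-0.220062) = 0.1650.

0.1650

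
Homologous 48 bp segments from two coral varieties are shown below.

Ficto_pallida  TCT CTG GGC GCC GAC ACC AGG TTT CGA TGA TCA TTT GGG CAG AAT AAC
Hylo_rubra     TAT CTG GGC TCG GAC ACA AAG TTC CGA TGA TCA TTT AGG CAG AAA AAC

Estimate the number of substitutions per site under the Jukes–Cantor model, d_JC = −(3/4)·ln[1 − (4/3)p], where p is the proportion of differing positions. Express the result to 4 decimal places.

The sequences differ at positions 2 (C/A), 10 (G/T), 12 (C/G), 18 (C/A), 20 (G/A), 24 (T/C), 37 (G/A), 45 (T/A).
p = 8/48 = 0.166667.
d = −0.75 · ln(1 − (4/3)·0.166667) = −0.75 · ln(0.777777) = −0.75 · (-0.251315) = 0.1885.

0.1885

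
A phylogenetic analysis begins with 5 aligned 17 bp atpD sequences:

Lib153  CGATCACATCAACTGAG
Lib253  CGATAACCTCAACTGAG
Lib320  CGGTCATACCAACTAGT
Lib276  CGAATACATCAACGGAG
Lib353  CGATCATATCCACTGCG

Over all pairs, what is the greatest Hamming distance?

Pairwise Hamming distances:
  Lib153 vs Lib253: 2
  Lib153 vs Lib320: 6
  Lib153 vs Lib276: 3
  Lib153 vs Lib353: 3
  Lib253 vs Lib320: 8
  Lib253 vs Lib276: 4
  Lib253 vs Lib353: 5
  Lib320 vs Lib276: 9
  Lib320 vs Lib353: 6
  Lib276 vs Lib353: 6
The largest is 9, between Lib320 and Lib276.

9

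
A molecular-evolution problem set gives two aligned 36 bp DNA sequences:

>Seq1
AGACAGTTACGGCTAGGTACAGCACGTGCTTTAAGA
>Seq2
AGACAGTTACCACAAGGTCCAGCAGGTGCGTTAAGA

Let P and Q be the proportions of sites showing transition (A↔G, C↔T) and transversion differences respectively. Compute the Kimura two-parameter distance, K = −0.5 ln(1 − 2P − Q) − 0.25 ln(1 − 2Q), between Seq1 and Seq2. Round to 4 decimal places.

0.1895

Mismatches occur at site 11 (G/C, transversion), site 12 (G/A, transition), site 14 (T/A, transversion), site 19 (A/C, transversion), site 25 (C/G, transversion), site 30 (T/G, transversion).
Of the 6 differences, 1 transition and 5 transversions over 36 sites: P = 1/36 = 0.027778, Q = 5/36 = 0.138889.
d = −0.5·ln(0.805555) − 0.25·ln(0.722222) = −0.5·(-0.216224) − 0.25·(-0.325423) = 0.1895.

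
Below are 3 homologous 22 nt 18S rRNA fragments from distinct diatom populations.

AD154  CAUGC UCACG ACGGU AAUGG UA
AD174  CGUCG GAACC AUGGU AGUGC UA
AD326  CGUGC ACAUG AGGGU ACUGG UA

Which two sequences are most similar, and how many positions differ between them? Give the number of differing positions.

5

Pairwise Hamming distances:
  AD154 vs AD174: 9
  AD154 vs AD326: 5
  AD174 vs AD326: 9
The smallest is 5, between AD154 and AD326.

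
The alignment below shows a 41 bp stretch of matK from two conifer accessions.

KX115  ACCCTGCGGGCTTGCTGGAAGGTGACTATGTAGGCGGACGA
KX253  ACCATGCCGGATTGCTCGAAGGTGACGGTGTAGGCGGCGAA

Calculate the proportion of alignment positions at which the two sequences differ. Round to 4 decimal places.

Mismatches occur at site 4 (C/A), site 8 (G/C), site 11 (C/A), site 17 (G/C), site 27 (T/G), site 28 (A/G), site 38 (A/C), site 39 (C/G), site 40 (G/A).
There are 9 differences over 41 sites, so p = 9/41 = 0.2195.

0.2195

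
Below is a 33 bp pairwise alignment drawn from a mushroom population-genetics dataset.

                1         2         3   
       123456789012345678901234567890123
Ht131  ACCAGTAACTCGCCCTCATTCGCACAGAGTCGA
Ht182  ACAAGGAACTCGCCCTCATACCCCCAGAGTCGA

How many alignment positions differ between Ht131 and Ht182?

5

Mismatches occur at site 3 (C↔A), site 6 (T↔G), site 20 (T↔A), site 22 (G↔C), site 24 (A↔C).
That gives 5 mismatches out of 33 aligned sites, so the Hamming distance is 5.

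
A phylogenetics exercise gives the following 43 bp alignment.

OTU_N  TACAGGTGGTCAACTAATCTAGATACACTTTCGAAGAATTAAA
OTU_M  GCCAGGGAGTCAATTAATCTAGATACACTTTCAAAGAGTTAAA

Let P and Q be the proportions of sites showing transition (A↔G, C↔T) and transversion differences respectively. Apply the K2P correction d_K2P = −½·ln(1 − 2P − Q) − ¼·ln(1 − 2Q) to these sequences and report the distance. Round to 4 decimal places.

Differing sites — 1:T/G (Tv); 2:A/C (Tv); 7:T/G (Tv); 8:G/A (Ti); 14:C/T (Ti); 33:G/A (Ti); 38:A/G (Ti).
Of the 7 differences, 4 transitions and 3 transversions over 43 sites: P = 4/43 = 0.093023, Q = 3/43 = 0.069767.
d = −0.5·ln(0.744187) − 0.25·ln(0.860466) = −0.5·(-0.295463) − 0.25·(-0.150281) = 0.1853.

0.1853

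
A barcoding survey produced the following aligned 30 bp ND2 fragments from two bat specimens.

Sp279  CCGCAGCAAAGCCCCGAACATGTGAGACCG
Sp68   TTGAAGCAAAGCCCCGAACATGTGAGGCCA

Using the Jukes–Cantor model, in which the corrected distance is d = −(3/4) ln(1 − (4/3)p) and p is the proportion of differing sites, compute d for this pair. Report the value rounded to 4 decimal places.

Differing sites — 1:C/T; 2:C/T; 4:C/A; 27:A/G; 30:G/A.
p = 5/30 = 0.166667.
d = −0.75 · ln(1 − (4/3)·0.166667) = −0.75 · ln(0.777777) = −0.75 · (-0.251315) = 0.1885.

0.1885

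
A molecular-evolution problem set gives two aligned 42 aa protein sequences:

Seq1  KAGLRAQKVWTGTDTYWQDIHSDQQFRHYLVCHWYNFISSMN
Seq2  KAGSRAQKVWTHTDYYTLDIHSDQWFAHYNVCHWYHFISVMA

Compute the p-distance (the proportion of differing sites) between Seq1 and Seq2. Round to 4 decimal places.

0.2619

Differing sites — 4:L/S; 12:G/H; 15:T/Y; 17:W/T; 18:Q/L; 25:Q/W; 27:R/A; 30:L/N; 36:N/H; 40:S/V; 42:N/A.
There are 11 differences over 42 sites, so p = 11/42 = 0.2619.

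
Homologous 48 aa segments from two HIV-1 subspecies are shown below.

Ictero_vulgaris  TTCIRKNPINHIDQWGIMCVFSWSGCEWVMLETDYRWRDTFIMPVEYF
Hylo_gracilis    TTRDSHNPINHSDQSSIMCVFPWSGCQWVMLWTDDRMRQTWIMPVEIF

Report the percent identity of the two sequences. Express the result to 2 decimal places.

68.75%

Differing sites — 3:C/R; 4:I/D; 5:R/S; 6:K/H; 12:I/S; 15:W/S; 16:G/S; 22:S/P; 27:E/Q; 32:E/W; 35:Y/D; 37:W/M; 39:D/Q; 41:F/W; 47:Y/I.
33 of the 48 sites match, so the percent identity is 33/48 × 100 = 68.75%.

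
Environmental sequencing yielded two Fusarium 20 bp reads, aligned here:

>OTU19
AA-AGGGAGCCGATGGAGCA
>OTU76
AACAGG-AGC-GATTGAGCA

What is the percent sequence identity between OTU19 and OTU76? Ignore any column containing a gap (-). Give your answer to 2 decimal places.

94.12%

Excluding the 3 gap columns leaves 17 comparable sites.
Differing sites — 15:G/T.
16 of the 17 comparable sites match, so the percent identity is 16/17 × 100 = 94.12%.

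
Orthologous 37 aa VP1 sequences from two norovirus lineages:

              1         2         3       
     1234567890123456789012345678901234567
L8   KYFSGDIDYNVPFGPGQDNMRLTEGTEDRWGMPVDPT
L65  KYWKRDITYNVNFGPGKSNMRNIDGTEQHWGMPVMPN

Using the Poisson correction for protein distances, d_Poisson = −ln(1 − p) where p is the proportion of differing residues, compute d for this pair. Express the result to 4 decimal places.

0.4754

Differing sites — 3:F/W; 4:S/K; 5:G/R; 8:D/T; 12:P/N; 17:Q/K; 18:D/S; 22:L/N; 23:T/I; 24:E/D; 28:D/Q; 29:R/H; 35:D/M; 37:T/N.
p = 14/37 = 0.378378.
d = −ln(1 − 0.378378) = −ln(0.621622) = 0.4754.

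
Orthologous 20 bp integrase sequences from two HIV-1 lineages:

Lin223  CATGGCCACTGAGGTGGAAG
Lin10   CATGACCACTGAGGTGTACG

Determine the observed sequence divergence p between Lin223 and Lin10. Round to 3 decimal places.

0.150

The sequences differ at positions 5 (G/A), 17 (G/T), 19 (A/C).
There are 3 differences over 20 sites, so p = 3/20 = 0.150.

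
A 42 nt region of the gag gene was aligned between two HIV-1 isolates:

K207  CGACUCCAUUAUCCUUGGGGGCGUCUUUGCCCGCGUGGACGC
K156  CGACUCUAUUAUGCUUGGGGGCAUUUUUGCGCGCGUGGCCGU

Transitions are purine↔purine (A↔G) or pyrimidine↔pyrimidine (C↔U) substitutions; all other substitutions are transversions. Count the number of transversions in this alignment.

Mismatches occur at site 7 (C↔U, transition), site 13 (C↔G, transversion), site 23 (G↔A, transition), site 25 (C↔U, transition), site 31 (C↔G, transversion), site 39 (A↔C, transversion), site 42 (C↔U, transition).
Of the 7 differences, 4 transitions and 3 transversions, so the answer is 3.

3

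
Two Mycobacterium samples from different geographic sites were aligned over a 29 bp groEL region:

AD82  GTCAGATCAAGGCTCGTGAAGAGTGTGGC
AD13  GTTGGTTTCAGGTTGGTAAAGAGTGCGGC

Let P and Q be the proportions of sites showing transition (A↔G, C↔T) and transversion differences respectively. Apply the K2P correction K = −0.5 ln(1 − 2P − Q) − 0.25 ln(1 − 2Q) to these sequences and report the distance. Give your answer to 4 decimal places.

Mismatches occur at site 3 (C↔T, transition), site 4 (A↔G, transition), site 6 (A↔T, transversion), site 8 (C↔T, transition), site 9 (A↔C, transversion), site 13 (C↔T, transition), site 15 (C↔G, transversion), site 18 (G↔A, transition), site 26 (T↔C, transition).
Of the 9 differences, 6 transitions and 3 transversions over 29 sites: P = 6/29 = 0.206897, Q = 3/29 = 0.103448.
d = −0.5·ln(0.482758) − 0.25·ln(0.793104) = −0.5·(-0.728240) − 0.25·(-0.231801) = 0.4221.

0.4221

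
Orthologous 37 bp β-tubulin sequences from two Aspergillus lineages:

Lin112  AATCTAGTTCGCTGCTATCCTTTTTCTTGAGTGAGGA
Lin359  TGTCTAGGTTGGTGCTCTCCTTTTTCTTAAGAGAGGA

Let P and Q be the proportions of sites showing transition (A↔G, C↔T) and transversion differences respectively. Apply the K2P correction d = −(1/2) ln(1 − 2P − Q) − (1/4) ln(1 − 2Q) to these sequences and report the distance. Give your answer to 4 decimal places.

Mismatches occur at site 1 (A↔T, transversion), site 2 (A↔G, transition), site 8 (T↔G, transversion), site 10 (C↔T, transition), site 12 (C↔G, transversion), site 17 (A↔C, transversion), site 29 (G↔A, transition), site 32 (T↔A, transversion).
Of the 8 differences, 3 transitions and 5 transversions over 37 sites: P = 3/37 = 0.081081, Q = 5/37 = 0.135135.
d = −0.5·ln(0.702703) − 0.25·ln(0.729730) = −0.5·(-0.352821) − 0.25·(-0.315081) = 0.2552.

0.2552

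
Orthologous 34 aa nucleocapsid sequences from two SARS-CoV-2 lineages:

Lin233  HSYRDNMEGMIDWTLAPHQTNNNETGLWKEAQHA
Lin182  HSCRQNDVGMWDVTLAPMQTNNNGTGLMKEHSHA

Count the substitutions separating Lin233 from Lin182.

11

The sequences differ at positions 3 (Y/C), 5 (D/Q), 7 (M/D), 8 (E/V), 11 (I/W), 13 (W/V), 18 (H/M), 24 (E/G), 28 (W/M), 31 (A/H), 32 (Q/S).
That gives 11 mismatches out of 34 aligned sites, so the Hamming distance is 11.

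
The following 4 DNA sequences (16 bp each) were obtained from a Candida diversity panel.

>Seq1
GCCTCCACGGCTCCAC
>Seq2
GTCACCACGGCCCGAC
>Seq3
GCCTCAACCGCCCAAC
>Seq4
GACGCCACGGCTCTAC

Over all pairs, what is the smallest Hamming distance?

Pairwise Hamming distances:
  Seq1 vs Seq2: 4
  Seq1 vs Seq3: 4
  Seq1 vs Seq4: 3
  Seq2 vs Seq3: 5
  Seq2 vs Seq4: 4
  Seq3 vs Seq4: 6
The smallest is 3, between Seq1 and Seq4.

3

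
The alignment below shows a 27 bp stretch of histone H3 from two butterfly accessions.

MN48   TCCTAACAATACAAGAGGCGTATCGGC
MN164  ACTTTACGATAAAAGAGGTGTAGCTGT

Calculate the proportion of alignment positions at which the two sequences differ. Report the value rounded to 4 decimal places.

0.3333

Differing sites — 1:T/A; 3:C/T; 5:A/T; 8:A/G; 12:C/A; 19:C/T; 23:T/G; 25:G/T; 27:C/T.
There are 9 differences over 27 sites, so p = 9/27 = 0.3333.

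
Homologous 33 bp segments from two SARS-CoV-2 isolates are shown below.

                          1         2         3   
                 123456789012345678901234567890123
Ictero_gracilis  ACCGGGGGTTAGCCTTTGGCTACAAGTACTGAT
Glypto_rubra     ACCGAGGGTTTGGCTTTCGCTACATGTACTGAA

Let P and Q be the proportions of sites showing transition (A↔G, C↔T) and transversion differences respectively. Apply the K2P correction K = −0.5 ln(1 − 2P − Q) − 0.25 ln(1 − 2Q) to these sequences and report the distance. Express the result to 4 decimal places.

0.2095

Differing sites — 5:G/A (Ti); 11:A/T (Tv); 13:C/G (Tv); 18:G/C (Tv); 25:A/T (Tv); 33:T/A (Tv).
Of the 6 differences, 1 transition and 5 transversions over 33 sites: P = 1/33 = 0.030303, Q = 5/33 = 0.151515.
d = −0.5·ln(0.787879) − 0.25·ln(0.696970) = −0.5·(-0.238411) − 0.25·(-0.361013) = 0.2095.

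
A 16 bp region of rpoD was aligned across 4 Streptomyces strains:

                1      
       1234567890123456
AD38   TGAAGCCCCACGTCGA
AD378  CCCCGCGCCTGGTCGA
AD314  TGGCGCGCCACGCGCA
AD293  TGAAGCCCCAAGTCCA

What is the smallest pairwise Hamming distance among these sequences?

Pairwise Hamming distances:
  AD38 vs AD378: 7
  AD38 vs AD314: 6
  AD38 vs AD293: 2
  AD378 vs AD314: 8
  AD378 vs AD293: 8
  AD314 vs AD293: 6
The smallest is 2, between AD38 and AD293.

2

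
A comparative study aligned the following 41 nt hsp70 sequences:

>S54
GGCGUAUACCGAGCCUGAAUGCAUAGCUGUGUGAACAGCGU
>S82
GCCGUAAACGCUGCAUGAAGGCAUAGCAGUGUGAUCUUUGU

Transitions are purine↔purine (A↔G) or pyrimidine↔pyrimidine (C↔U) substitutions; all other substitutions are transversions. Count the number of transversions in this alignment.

Differing sites — 2:G/C (Tv); 7:U/A (Tv); 10:C/G (Tv); 11:G/C (Tv); 12:A/U (Tv); 15:C/A (Tv); 20:U/G (Tv); 28:U/A (Tv); 35:A/U (Tv); 37:A/U (Tv); 38:G/U (Tv); 39:C/U (Ti).
Of the 12 differences, 1 transition and 11 transversions, so the answer is 11.

11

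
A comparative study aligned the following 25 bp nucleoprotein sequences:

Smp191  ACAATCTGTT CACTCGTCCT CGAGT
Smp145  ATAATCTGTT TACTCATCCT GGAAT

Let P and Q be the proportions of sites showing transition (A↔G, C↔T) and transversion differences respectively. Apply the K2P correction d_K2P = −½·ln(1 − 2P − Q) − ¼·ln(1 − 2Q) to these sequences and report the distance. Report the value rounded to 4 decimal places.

0.2440

The sequences differ at positions 2 (C/T, transition), 11 (C/T, transition), 16 (G/A, transition), 21 (C/G, transversion), 24 (G/A, transition).
Of the 5 differences, 4 transitions and 1 transversion over 25 sites: P = 4/25 = 0.160000, Q = 1/25 = 0.040000.
d = −0.5·ln(0.640000) − 0.25·ln(0.920000) = −0.5·(-0.446287) − 0.25·(-0.083382) = 0.2440.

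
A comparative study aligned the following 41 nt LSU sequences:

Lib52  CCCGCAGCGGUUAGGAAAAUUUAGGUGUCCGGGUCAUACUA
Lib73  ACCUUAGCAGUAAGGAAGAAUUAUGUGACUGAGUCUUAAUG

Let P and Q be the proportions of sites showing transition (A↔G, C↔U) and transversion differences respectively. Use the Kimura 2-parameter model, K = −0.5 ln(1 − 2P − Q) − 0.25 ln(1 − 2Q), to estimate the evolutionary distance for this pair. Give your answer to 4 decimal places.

0.4582

Differing sites — 1:C/A (Tv); 4:G/U (Tv); 5:C/U (Ti); 9:G/A (Ti); 12:U/A (Tv); 18:A/G (Ti); 20:U/A (Tv); 24:G/U (Tv); 28:U/A (Tv); 30:C/U (Ti); 32:G/A (Ti); 36:A/U (Tv); 39:C/A (Tv); 41:A/G (Ti).
Of the 14 differences, 6 transitions and 8 transversions over 41 sites: P = 6/41 = 0.146341, Q = 8/41 = 0.195122.
d = −0.5·ln(0.512196) − 0.25·ln(0.609756) = −0.5·(-0.669048) − 0.25·(-0.494696) = 0.4582.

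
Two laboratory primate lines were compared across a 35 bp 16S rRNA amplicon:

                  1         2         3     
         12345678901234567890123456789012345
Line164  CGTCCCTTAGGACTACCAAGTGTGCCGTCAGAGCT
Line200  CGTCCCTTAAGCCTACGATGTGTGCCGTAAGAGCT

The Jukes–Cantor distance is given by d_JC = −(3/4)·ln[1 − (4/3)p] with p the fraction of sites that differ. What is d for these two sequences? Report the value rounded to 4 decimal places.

Mismatches occur at site 10 (G↔A), site 12 (A↔C), site 17 (C↔G), site 19 (A↔T), site 29 (C↔A).
p = 5/35 = 0.142857.
d = −0.75 · ln(1 − (4/3)·0.142857) = −0.75 · ln(0.809524) = −0.75 · (-0.211309) = 0.1585.

0.1585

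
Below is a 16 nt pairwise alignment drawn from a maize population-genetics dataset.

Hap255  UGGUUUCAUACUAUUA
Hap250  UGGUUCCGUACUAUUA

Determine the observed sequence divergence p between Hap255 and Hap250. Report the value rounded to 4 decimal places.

0.1250

The sequences differ at positions 6 (U/C), 8 (A/G).
There are 2 differences over 16 sites, so p = 2/16 = 0.1250.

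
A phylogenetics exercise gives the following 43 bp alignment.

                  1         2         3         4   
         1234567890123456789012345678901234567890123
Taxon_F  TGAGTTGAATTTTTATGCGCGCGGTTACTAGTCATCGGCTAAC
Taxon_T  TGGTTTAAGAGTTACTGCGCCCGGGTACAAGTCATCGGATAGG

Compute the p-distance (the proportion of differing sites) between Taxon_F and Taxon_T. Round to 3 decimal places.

Mismatches occur at site 3 (A↔G), site 4 (G↔T), site 7 (G↔A), site 9 (A↔G), site 10 (T↔A), site 11 (T↔G), site 14 (T↔A), site 15 (A↔C), site 21 (G↔C), site 25 (T↔G), site 29 (T↔A), site 39 (C↔A), site 42 (A↔G), site 43 (C↔G).
There are 14 differences over 43 sites, so p = 14/43 = 0.326.

0.326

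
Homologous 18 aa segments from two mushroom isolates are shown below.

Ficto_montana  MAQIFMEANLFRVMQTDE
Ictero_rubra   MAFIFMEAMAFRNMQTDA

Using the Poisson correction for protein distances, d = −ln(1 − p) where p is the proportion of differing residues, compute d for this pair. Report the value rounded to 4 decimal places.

Differing sites — 3:Q/F; 9:N/M; 10:L/A; 13:V/N; 18:E/A.
p = 5/18 = 0.277778.
d = −ln(1 − 0.277778) = −ln(0.722222) = 0.3254.

0.3254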